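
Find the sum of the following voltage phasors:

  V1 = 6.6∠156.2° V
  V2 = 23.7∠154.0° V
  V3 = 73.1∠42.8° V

Step 1 — Convert each phasor to rectangular form:
  V1 = 6.6·(cos(156.2°) + j·sin(156.2°)) = -6.039 + j2.663 V
  V2 = 23.7·(cos(154.0°) + j·sin(154.0°)) = -21.3 + j10.39 V
  V3 = 73.1·(cos(42.8°) + j·sin(42.8°)) = 53.64 + j49.67 V
Step 2 — Sum components: V_total = 26.3 + j62.72 V.
Step 3 — Convert to polar: |V_total| = 68.01 V, ∠V_total = 67.3°.

V_total = 68.01∠67.3° V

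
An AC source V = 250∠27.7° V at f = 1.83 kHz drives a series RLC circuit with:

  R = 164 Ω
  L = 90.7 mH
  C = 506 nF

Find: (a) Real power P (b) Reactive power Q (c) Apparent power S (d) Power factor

Step 1 — Angular frequency: ω = 2π·f = 2π·1830 = 1.15e+04 rad/s.
Step 2 — Component impedances:
  R: Z = R = 164 Ω
  L: Z = jωL = j·1.15e+04·0.0907 = 0 + j1043 Ω
  C: Z = 1/(jωC) = -j/(ω·C) = 0 - j171.9 Ω
Step 3 — Series combination: Z_total = R + L + C = 164 + j871 Ω = 886.3∠79.3° Ω.
Step 4 — Source phasor: V = 250∠27.7° V = 221.3 + j116.2 V.
Step 5 — Current: I = V / Z = 0.1751 - j0.2212 A = 0.2821∠-51.6° A.
Step 6 — Complex power: S = V·I* = 13.05 + j69.3 VA.
Step 7 — Real power: P = Re(S) = 13.05 W.
Step 8 — Reactive power: Q = Im(S) = 69.3 VAR.
Step 9 — Apparent power: |S| = 70.52 VA.
Step 10 — Power factor: PF = P/|S| = 0.185 (lagging).

(a) P = 13.05 W  (b) Q = 69.3 VAR  (c) S = 70.52 VA  (d) PF = 0.185 (lagging)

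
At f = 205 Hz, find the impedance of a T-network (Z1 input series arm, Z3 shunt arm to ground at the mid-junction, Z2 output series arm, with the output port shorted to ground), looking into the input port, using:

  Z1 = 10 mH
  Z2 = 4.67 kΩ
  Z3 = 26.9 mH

Step 1 — Angular frequency: ω = 2π·f = 2π·205 = 1288 rad/s.
Step 2 — Component impedances:
  Z1: Z = jωL = j·1288·0.01 = 0 + j12.88 Ω
  Z2: Z = R = 4670 Ω
  Z3: Z = jωL = j·1288·0.0269 = 0 + j34.65 Ω
Step 3 — With the output port shorted to ground, the output series arm Z2 runs from the junction to ground; the shunt arm Z3 also runs from the junction to ground. They appear in parallel: Z3 || Z2 = 0.2571 + j34.65 Ω.
Step 4 — Series with input arm Z1: Z_in = Z1 + (Z3 || Z2) = 0.2571 + j47.53 Ω = 47.53∠89.7° Ω.

Z = 0.2571 + j47.53 Ω = 47.53∠89.7° Ω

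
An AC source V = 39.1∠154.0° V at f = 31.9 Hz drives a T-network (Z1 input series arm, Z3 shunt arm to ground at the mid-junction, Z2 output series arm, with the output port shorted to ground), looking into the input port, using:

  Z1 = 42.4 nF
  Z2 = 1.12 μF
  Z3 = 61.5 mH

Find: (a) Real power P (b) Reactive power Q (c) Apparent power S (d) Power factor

Step 1 — Angular frequency: ω = 2π·f = 2π·31.9 = 200.4 rad/s.
Step 2 — Component impedances:
  Z1: Z = 1/(jωC) = -j/(ω·C) = 0 - j1.177e+05 Ω
  Z2: Z = 1/(jωC) = -j/(ω·C) = 0 - j4455 Ω
  Z3: Z = jωL = j·200.4·0.0615 = 0 + j12.33 Ω
Step 3 — With the output port shorted to ground, the output series arm Z2 runs from the junction to ground; the shunt arm Z3 also runs from the junction to ground. They appear in parallel: Z3 || Z2 = 0 + j12.36 Ω.
Step 4 — Series with input arm Z1: Z_in = Z1 + (Z3 || Z2) = 0 - j1.177e+05 Ω = 1.177e+05∠-90.0° Ω.
Step 5 — Source phasor: V = 39.1∠154.0° V = -35.14 + j17.14 V.
Step 6 — Current: I = V / Z = -0.0001457 - j0.0002987 A = 0.0003323∠-116.0° A.
Step 7 — Complex power: S = V·I* = 0 - j0.01299 VA.
Step 8 — Real power: P = Re(S) = 0 W.
Step 9 — Reactive power: Q = Im(S) = -0.01299 VAR.
Step 10 — Apparent power: |S| = 0.01299 VA.
Step 11 — Power factor: PF = P/|S| = 0 (leading).

(a) P = 0 W  (b) Q = -0.01299 VAR  (c) S = 0.01299 VA  (d) PF = 0 (leading)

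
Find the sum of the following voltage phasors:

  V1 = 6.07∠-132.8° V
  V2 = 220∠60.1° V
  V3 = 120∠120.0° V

Step 1 — Convert each phasor to rectangular form:
  V1 = 6.07·(cos(-132.8°) + j·sin(-132.8°)) = -4.124 - j4.454 V
  V2 = 220·(cos(60.1°) + j·sin(60.1°)) = 109.7 + j190.7 V
  V3 = 120·(cos(120.0°) + j·sin(120.0°)) = -60 + j103.9 V
Step 2 — Sum components: V_total = 45.54 + j290.2 V.
Step 3 — Convert to polar: |V_total| = 293.7 V, ∠V_total = 81.1°.

V_total = 293.7∠81.1° V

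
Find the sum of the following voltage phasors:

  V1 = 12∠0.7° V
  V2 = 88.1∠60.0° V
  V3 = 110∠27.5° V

Step 1 — Convert each phasor to rectangular form:
  V1 = 12·(cos(0.7°) + j·sin(0.7°)) = 12 + j0.1466 V
  V2 = 88.1·(cos(60.0°) + j·sin(60.0°)) = 44.05 + j76.3 V
  V3 = 110·(cos(27.5°) + j·sin(27.5°)) = 97.57 + j50.79 V
Step 2 — Sum components: V_total = 153.6 + j127.2 V.
Step 3 — Convert to polar: |V_total| = 199.5 V, ∠V_total = 39.6°.

V_total = 199.5∠39.6° V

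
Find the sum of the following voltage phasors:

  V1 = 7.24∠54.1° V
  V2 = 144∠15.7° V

Step 1 — Convert each phasor to rectangular form:
  V1 = 7.24·(cos(54.1°) + j·sin(54.1°)) = 4.245 + j5.865 V
  V2 = 144·(cos(15.7°) + j·sin(15.7°)) = 138.6 + j38.97 V
Step 2 — Sum components: V_total = 142.9 + j44.83 V.
Step 3 — Convert to polar: |V_total| = 149.7 V, ∠V_total = 17.4°.

V_total = 149.7∠17.4° V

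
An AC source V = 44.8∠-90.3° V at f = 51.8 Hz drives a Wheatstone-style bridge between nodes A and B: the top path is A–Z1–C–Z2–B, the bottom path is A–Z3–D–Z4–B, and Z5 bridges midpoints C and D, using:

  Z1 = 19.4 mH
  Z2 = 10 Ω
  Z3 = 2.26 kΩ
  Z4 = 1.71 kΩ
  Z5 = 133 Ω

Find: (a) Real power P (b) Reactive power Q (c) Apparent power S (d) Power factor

Step 1 — Angular frequency: ω = 2π·f = 2π·51.8 = 325.5 rad/s.
Step 2 — Component impedances:
  Z1: Z = jωL = j·325.5·0.0194 = 0 + j6.314 Ω
  Z2: Z = R = 10 Ω
  Z3: Z = R = 2260 Ω
  Z4: Z = R = 1710 Ω
  Z5: Z = R = 133 Ω
Step 3 — Bridge requires nodal analysis (the Z5 bridge couples midpoints C and D, so the two paths cannot be reduced to a simple series/parallel combination). Setting node B to ground and injecting 1 A at node A, the 3-node admittance system at A, C, D solves to V_A = Z_AB = 9.963 + j6.31 Ω = 11.79∠32.4° Ω.
Step 4 — Source phasor: V = 44.8∠-90.3° V = -0.2346 - j44.8 V.
Step 5 — Current: I = V / Z = -2.05 - j3.199 A = 3.799∠-122.7° A.
Step 6 — Complex power: S = V·I* = 143.8 + j91.07 VA.
Step 7 — Real power: P = Re(S) = 143.8 W.
Step 8 — Reactive power: Q = Im(S) = 91.07 VAR.
Step 9 — Apparent power: |S| = 170.2 VA.
Step 10 — Power factor: PF = P/|S| = 0.8448 (lagging).

(a) P = 143.8 W  (b) Q = 91.07 VAR  (c) S = 170.2 VA  (d) PF = 0.8448 (lagging)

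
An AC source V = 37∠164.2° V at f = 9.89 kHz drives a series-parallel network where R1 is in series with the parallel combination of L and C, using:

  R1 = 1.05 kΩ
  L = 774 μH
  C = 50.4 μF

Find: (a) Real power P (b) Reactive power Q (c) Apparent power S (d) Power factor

Step 1 — Angular frequency: ω = 2π·f = 2π·9890 = 6.214e+04 rad/s.
Step 2 — Component impedances:
  R1: Z = R = 1050 Ω
  L: Z = jωL = j·6.214e+04·0.000774 = 0 + j48.1 Ω
  C: Z = 1/(jωC) = -j/(ω·C) = 0 - j0.3193 Ω
Step 3 — Parallel branch: L || C = 1/(1/L + 1/C) = 0 - j0.3214 Ω.
Step 4 — Series with R1: Z_total = R1 + (L || C) = 1050 - j0.3214 Ω = 1050∠-0.0° Ω.
Step 5 — Source phasor: V = 37∠164.2° V = -35.6 + j10.07 V.
Step 6 — Current: I = V / Z = -0.03391 + j0.009584 A = 0.03524∠164.2° A.
Step 7 — Complex power: S = V·I* = 1.304 - j0.0003991 VA.
Step 8 — Real power: P = Re(S) = 1.304 W.
Step 9 — Reactive power: Q = Im(S) = -0.0003991 VAR.
Step 10 — Apparent power: |S| = 1.304 VA.
Step 11 — Power factor: PF = P/|S| = 1 (leading).

(a) P = 1.304 W  (b) Q = -0.0003991 VAR  (c) S = 1.304 VA  (d) PF = 1 (leading)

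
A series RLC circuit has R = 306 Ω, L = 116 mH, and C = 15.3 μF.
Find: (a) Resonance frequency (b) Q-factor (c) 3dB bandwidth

Step 1 — Resonance condition Im(Z)=0 gives ω₀ = 1/√(LC).
Step 2 — ω₀ = 1/√(0.116·1.53e-05) = 750.6 rad/s.
Step 3 — f₀ = ω₀/(2π) = 119.5 Hz.
Step 4 — Series Q: Q = ω₀L/R = 750.6·0.116/306 = 0.2846.
Step 5 — 3dB bandwidth: Δω = ω₀/Q = 2638 rad/s; BW = Δω/(2π) = 419.8 Hz.

(a) f₀ = 119.5 Hz  (b) Q = 0.2846  (c) BW = 419.8 Hz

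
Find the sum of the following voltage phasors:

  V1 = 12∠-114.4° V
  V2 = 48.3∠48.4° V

Step 1 — Convert each phasor to rectangular form:
  V1 = 12·(cos(-114.4°) + j·sin(-114.4°)) = -4.957 - j10.93 V
  V2 = 48.3·(cos(48.4°) + j·sin(48.4°)) = 32.07 + j36.12 V
Step 2 — Sum components: V_total = 27.11 + j25.19 V.
Step 3 — Convert to polar: |V_total| = 37.01 V, ∠V_total = 42.9°.

V_total = 37.01∠42.9° V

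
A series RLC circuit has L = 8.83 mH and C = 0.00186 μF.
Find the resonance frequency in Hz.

Step 1 — Resonance condition Im(Z)=0 gives ω₀ = 1/√(LC).
Step 2 — ω₀ = 1/√(0.00883·1.86e-09) = 2.468e+05 rad/s.
Step 3 — f₀ = ω₀/(2π) = 3.927e+04 Hz.

f₀ = 3.927e+04 Hz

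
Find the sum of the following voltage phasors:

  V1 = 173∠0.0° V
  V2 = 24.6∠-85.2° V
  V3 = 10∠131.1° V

Step 1 — Convert each phasor to rectangular form:
  V1 = 173·(cos(0.0°) + j·sin(0.0°)) = 173 V
  V2 = 24.6·(cos(-85.2°) + j·sin(-85.2°)) = 2.058 - j24.51 V
  V3 = 10·(cos(131.1°) + j·sin(131.1°)) = -6.574 + j7.536 V
Step 2 — Sum components: V_total = 168.5 - j16.98 V.
Step 3 — Convert to polar: |V_total| = 169.3 V, ∠V_total = -5.8°.

V_total = 169.3∠-5.8° V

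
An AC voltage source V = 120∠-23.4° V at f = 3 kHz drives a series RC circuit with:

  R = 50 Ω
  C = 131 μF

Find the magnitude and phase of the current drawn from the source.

Step 1 — Angular frequency: ω = 2π·f = 2π·3000 = 1.885e+04 rad/s.
Step 2 — Component impedances:
  R: Z = R = 50 Ω
  C: Z = 1/(jωC) = -j/(ω·C) = 0 - j0.405 Ω
Step 3 — Series combination: Z_total = R + C = 50 - j0.405 Ω = 50∠-0.5° Ω.
Step 4 — Source phasor: V = 120∠-23.4° V = 110.1 - j47.66 V.
Step 5 — Ohm's law: I = V / Z_total = (110.1 - j47.66) / (50 - j0.405) = 2.21 - j0.9353 A.
Step 6 — Convert to polar: |I| = 2.4 A, ∠I = -22.9°.

I = 2.4∠-22.9° A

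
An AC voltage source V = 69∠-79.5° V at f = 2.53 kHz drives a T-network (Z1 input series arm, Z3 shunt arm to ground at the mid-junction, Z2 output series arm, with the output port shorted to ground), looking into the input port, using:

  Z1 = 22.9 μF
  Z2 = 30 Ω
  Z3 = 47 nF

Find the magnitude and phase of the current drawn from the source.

Step 1 — Angular frequency: ω = 2π·f = 2π·2530 = 1.59e+04 rad/s.
Step 2 — Component impedances:
  Z1: Z = 1/(jωC) = -j/(ω·C) = 0 - j2.747 Ω
  Z2: Z = R = 30 Ω
  Z3: Z = 1/(jωC) = -j/(ω·C) = 0 - j1338 Ω
Step 3 — With the output port shorted to ground, the output series arm Z2 runs from the junction to ground; the shunt arm Z3 also runs from the junction to ground. They appear in parallel: Z3 || Z2 = 29.98 - j0.6721 Ω.
Step 4 — Series with input arm Z1: Z_in = Z1 + (Z3 || Z2) = 29.98 - j3.419 Ω = 30.18∠-6.5° Ω.
Step 5 — Source phasor: V = 69∠-79.5° V = 12.57 - j67.84 V.
Step 6 — Ohm's law: I = V / Z_total = (12.57 - j67.84) / (29.98 - j3.419) = 0.6687 - j2.186 A.
Step 7 — Convert to polar: |I| = 2.286 A, ∠I = -73.0°.

I = 2.286∠-73.0° A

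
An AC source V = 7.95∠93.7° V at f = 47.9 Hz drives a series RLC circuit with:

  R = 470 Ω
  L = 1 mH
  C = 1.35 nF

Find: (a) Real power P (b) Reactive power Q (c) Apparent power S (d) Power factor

Step 1 — Angular frequency: ω = 2π·f = 2π·47.9 = 301 rad/s.
Step 2 — Component impedances:
  R: Z = R = 470 Ω
  L: Z = jωL = j·301·0.001 = 0 + j0.301 Ω
  C: Z = 1/(jωC) = -j/(ω·C) = 0 - j2.461e+06 Ω
Step 3 — Series combination: Z_total = R + L + C = 470 - j2.461e+06 Ω = 2.461e+06∠-90.0° Ω.
Step 4 — Source phasor: V = 7.95∠93.7° V = -0.513 + j7.933 V.
Step 5 — Current: I = V / Z = -3.223e-06 - j2.078e-07 A = 3.23e-06∠-176.3° A.
Step 6 — Complex power: S = V·I* = 4.904e-09 - j2.568e-05 VA.
Step 7 — Real power: P = Re(S) = 4.904e-09 W.
Step 8 — Reactive power: Q = Im(S) = -2.568e-05 VAR.
Step 9 — Apparent power: |S| = 2.568e-05 VA.
Step 10 — Power factor: PF = P/|S| = 0.000191 (leading).

(a) P = 4.904e-09 W  (b) Q = -2.568e-05 VAR  (c) S = 2.568e-05 VA  (d) PF = 0.000191 (leading)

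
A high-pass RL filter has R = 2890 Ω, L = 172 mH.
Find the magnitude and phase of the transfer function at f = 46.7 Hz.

Step 1 — Angular frequency: ω = 2π·46.7 = 293.4 rad/s.
Step 2 — Transfer function: H(jω) = jωL/(R + jωL).
Step 3 — Numerator jωL = j·50.47; denominator R + jωL = 2890 + j50.47.
Step 4 — H = 0.0003049 + j0.01746.
Step 5 — Magnitude: |H| = 0.01746 (-35.2 dB); phase: φ = 89.0°.

|H| = 0.01746 (-35.2 dB), φ = 89.0°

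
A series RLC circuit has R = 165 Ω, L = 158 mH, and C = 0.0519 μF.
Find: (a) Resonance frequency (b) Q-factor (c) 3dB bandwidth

Step 1 — Resonance condition Im(Z)=0 gives ω₀ = 1/√(LC).
Step 2 — ω₀ = 1/√(0.158·5.19e-08) = 1.104e+04 rad/s.
Step 3 — f₀ = ω₀/(2π) = 1758 Hz.
Step 4 — Series Q: Q = ω₀L/R = 1.104e+04·0.158/165 = 10.57.
Step 5 — 3dB bandwidth: Δω = ω₀/Q = 1044 rad/s; BW = Δω/(2π) = 166.2 Hz.

(a) f₀ = 1758 Hz  (b) Q = 10.57  (c) BW = 166.2 Hz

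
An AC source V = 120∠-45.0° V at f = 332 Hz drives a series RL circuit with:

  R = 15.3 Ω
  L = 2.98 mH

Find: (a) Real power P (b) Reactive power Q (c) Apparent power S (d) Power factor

Step 1 — Angular frequency: ω = 2π·f = 2π·332 = 2086 rad/s.
Step 2 — Component impedances:
  R: Z = R = 15.3 Ω
  L: Z = jωL = j·2086·0.00298 = 0 + j6.216 Ω
Step 3 — Series combination: Z_total = R + L = 15.3 + j6.216 Ω = 16.51∠22.1° Ω.
Step 4 — Source phasor: V = 120∠-45.0° V = 84.85 - j84.85 V.
Step 5 — Current: I = V / Z = 2.826 - j6.694 A = 7.266∠-67.1° A.
Step 6 — Complex power: S = V·I* = 807.8 + j328.2 VA.
Step 7 — Real power: P = Re(S) = 807.8 W.
Step 8 — Reactive power: Q = Im(S) = 328.2 VAR.
Step 9 — Apparent power: |S| = 872 VA.
Step 10 — Power factor: PF = P/|S| = 0.9265 (lagging).

(a) P = 807.8 W  (b) Q = 328.2 VAR  (c) S = 872 VA  (d) PF = 0.9265 (lagging)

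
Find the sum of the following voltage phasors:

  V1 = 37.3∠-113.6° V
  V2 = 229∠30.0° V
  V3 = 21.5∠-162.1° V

Step 1 — Convert each phasor to rectangular form:
  V1 = 37.3·(cos(-113.6°) + j·sin(-113.6°)) = -14.93 - j34.18 V
  V2 = 229·(cos(30.0°) + j·sin(30.0°)) = 198.3 + j114.5 V
  V3 = 21.5·(cos(-162.1°) + j·sin(-162.1°)) = -20.46 - j6.608 V
Step 2 — Sum components: V_total = 162.9 + j73.71 V.
Step 3 — Convert to polar: |V_total| = 178.8 V, ∠V_total = 24.3°.

V_total = 178.8∠24.3° V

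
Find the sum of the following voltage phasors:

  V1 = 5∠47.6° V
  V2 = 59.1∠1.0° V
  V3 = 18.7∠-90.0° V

Step 1 — Convert each phasor to rectangular form:
  V1 = 5·(cos(47.6°) + j·sin(47.6°)) = 3.372 + j3.692 V
  V2 = 59.1·(cos(1.0°) + j·sin(1.0°)) = 59.09 + j1.031 V
  V3 = 18.7·(cos(-90.0°) + j·sin(-90.0°)) = 0 - j18.7 V
Step 2 — Sum components: V_total = 62.46 - j13.98 V.
Step 3 — Convert to polar: |V_total| = 64.01 V, ∠V_total = -12.6°.

V_total = 64.01∠-12.6° V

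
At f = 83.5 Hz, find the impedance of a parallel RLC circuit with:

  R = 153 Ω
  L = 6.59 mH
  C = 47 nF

Step 1 — Angular frequency: ω = 2π·f = 2π·83.5 = 524.6 rad/s.
Step 2 — Component impedances:
  R: Z = R = 153 Ω
  L: Z = jωL = j·524.6·0.00659 = 0 + j3.457 Ω
  C: Z = 1/(jωC) = -j/(ω·C) = 0 - j4.055e+04 Ω
Step 3 — Parallel combination: 1/Z_total = 1/R + 1/L + 1/C; Z_total = 0.0781 + j3.456 Ω = 3.457∠88.7° Ω.

Z = 0.0781 + j3.456 Ω = 3.457∠88.7° Ω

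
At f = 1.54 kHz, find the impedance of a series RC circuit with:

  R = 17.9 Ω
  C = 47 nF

Step 1 — Angular frequency: ω = 2π·f = 2π·1540 = 9676 rad/s.
Step 2 — Component impedances:
  R: Z = R = 17.9 Ω
  C: Z = 1/(jωC) = -j/(ω·C) = 0 - j2199 Ω
Step 3 — Series combination: Z_total = R + C = 17.9 - j2199 Ω = 2199∠-89.5° Ω.

Z = 17.9 - j2199 Ω = 2199∠-89.5° Ω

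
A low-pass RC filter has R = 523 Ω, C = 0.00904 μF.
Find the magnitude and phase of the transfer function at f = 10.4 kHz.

Step 1 — Angular frequency: ω = 2π·1.04e+04 = 6.535e+04 rad/s.
Step 2 — Transfer function: H(jω) = 1/(1 + jωRC).
Step 3 — Denominator: 1 + jωRC = 1 + j·6.535e+04·523·9.04e-09 = 1 + j0.3089.
Step 4 — H = 0.9129 - j0.282.
Step 5 — Magnitude: |H| = 0.9554 (-0.4 dB); phase: φ = -17.2°.

|H| = 0.9554 (-0.4 dB), φ = -17.2°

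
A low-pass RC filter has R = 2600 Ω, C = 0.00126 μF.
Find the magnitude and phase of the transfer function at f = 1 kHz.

Step 1 — Angular frequency: ω = 2π·1000 = 6283 rad/s.
Step 2 — Transfer function: H(jω) = 1/(1 + jωRC).
Step 3 — Denominator: 1 + jωRC = 1 + j·6283·2600·1.26e-09 = 1 + j0.02058.
Step 4 — H = 0.9996 - j0.02057.
Step 5 — Magnitude: |H| = 0.9998 (-0.0 dB); phase: φ = -1.2°.

|H| = 0.9998 (-0.0 dB), φ = -1.2°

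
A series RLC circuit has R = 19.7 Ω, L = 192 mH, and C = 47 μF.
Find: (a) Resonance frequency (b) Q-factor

Step 1 — Resonance condition Im(Z)=0 gives ω₀ = 1/√(LC).
Step 2 — ω₀ = 1/√(0.192·4.7e-05) = 332.9 rad/s.
Step 3 — f₀ = ω₀/(2π) = 52.98 Hz.
Step 4 — Series Q: Q = ω₀L/R = 332.9·0.192/19.7 = 3.244.

(a) f₀ = 52.98 Hz  (b) Q = 3.244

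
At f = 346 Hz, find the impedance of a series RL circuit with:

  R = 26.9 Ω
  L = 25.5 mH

Step 1 — Angular frequency: ω = 2π·f = 2π·346 = 2174 rad/s.
Step 2 — Component impedances:
  R: Z = R = 26.9 Ω
  L: Z = jωL = j·2174·0.0255 = 0 + j55.44 Ω
Step 3 — Series combination: Z_total = R + L = 26.9 + j55.44 Ω = 61.62∠64.1° Ω.

Z = 26.9 + j55.44 Ω = 61.62∠64.1° Ω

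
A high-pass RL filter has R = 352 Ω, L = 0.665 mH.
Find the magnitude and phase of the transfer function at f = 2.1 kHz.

Step 1 — Angular frequency: ω = 2π·2100 = 1.319e+04 rad/s.
Step 2 — Transfer function: H(jω) = jωL/(R + jωL).
Step 3 — Numerator jωL = j·8.774; denominator R + jωL = 352 + j8.774.
Step 4 — H = 0.000621 + j0.02491.
Step 5 — Magnitude: |H| = 0.02492 (-32.1 dB); phase: φ = 88.6°.

|H| = 0.02492 (-32.1 dB), φ = 88.6°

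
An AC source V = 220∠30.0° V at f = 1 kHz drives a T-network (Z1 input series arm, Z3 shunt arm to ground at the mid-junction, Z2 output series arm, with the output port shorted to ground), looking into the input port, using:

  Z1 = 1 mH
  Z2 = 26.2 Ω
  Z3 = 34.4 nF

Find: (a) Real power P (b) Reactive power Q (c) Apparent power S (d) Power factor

Step 1 — Angular frequency: ω = 2π·f = 2π·1000 = 6283 rad/s.
Step 2 — Component impedances:
  Z1: Z = jωL = j·6283·0.001 = 0 + j6.283 Ω
  Z2: Z = R = 26.2 Ω
  Z3: Z = 1/(jωC) = -j/(ω·C) = 0 - j4627 Ω
Step 3 — With the output port shorted to ground, the output series arm Z2 runs from the junction to ground; the shunt arm Z3 also runs from the junction to ground. They appear in parallel: Z3 || Z2 = 26.2 - j0.1484 Ω.
Step 4 — Series with input arm Z1: Z_in = Z1 + (Z3 || Z2) = 26.2 + j6.135 Ω = 26.91∠13.2° Ω.
Step 5 — Source phasor: V = 220∠30.0° V = 190.5 + j110 V.
Step 6 — Current: I = V / Z = 7.826 + j2.366 A = 8.176∠16.8° A.
Step 7 — Complex power: S = V·I* = 1751 + j410.1 VA.
Step 8 — Real power: P = Re(S) = 1751 W.
Step 9 — Reactive power: Q = Im(S) = 410.1 VAR.
Step 10 — Apparent power: |S| = 1799 VA.
Step 11 — Power factor: PF = P/|S| = 0.9737 (lagging).

(a) P = 1751 W  (b) Q = 410.1 VAR  (c) S = 1799 VA  (d) PF = 0.9737 (lagging)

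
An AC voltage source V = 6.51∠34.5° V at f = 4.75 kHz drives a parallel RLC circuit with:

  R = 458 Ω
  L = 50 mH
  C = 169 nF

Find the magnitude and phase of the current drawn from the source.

Step 1 — Angular frequency: ω = 2π·f = 2π·4750 = 2.985e+04 rad/s.
Step 2 — Component impedances:
  R: Z = R = 458 Ω
  L: Z = jωL = j·2.985e+04·0.05 = 0 + j1492 Ω
  C: Z = 1/(jωC) = -j/(ω·C) = 0 - j198.3 Ω
Step 3 — Parallel combination: 1/Z_total = 1/R + 1/L + 1/C; Z_total = 91.37 - j183 Ω = 204.6∠-63.5° Ω.
Step 4 — Source phasor: V = 6.51∠34.5° V = 5.365 + j3.687 V.
Step 5 — Ohm's law: I = V / Z_total = (5.365 + j3.687) / (91.37 - j183) = -0.004413 + j0.03152 A.
Step 6 — Convert to polar: |I| = 0.03182 A, ∠I = 98.0°.

I = 0.03182∠98.0° A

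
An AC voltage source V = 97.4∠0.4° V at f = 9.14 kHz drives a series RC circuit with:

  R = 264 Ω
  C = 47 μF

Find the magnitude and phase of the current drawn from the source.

Step 1 — Angular frequency: ω = 2π·f = 2π·9140 = 5.743e+04 rad/s.
Step 2 — Component impedances:
  R: Z = R = 264 Ω
  C: Z = 1/(jωC) = -j/(ω·C) = 0 - j0.3705 Ω
Step 3 — Series combination: Z_total = R + C = 264 - j0.3705 Ω = 264∠-0.1° Ω.
Step 4 — Source phasor: V = 97.4∠0.4° V = 97.4 + j0.68 V.
Step 5 — Ohm's law: I = V / Z_total = (97.4 + j0.68) / (264 - j0.3705) = 0.3689 + j0.003093 A.
Step 6 — Convert to polar: |I| = 0.3689 A, ∠I = 0.5°.

I = 0.3689∠0.5° A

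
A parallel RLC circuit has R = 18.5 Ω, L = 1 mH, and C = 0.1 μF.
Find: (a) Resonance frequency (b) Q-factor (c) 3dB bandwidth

Step 1 — Resonance: ω₀ = 1/√(LC) = 1/√(0.001·1e-07) = 1e+05 rad/s.
Step 2 — f₀ = ω₀/(2π) = 1.592e+04 Hz.
Step 3 — Parallel Q: Q = R/(ω₀L) = 18.5/(1e+05·0.001) = 0.185.
Step 4 — Bandwidth: Δω = ω₀/Q = 5.405e+05 rad/s; BW = Δω/(2π) = 8.603e+04 Hz.

(a) f₀ = 1.592e+04 Hz  (b) Q = 0.185  (c) BW = 8.603e+04 Hz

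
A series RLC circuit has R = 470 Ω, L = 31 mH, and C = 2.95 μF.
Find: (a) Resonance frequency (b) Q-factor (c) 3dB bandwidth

Step 1 — Resonance condition Im(Z)=0 gives ω₀ = 1/√(LC).
Step 2 — ω₀ = 1/√(0.031·2.95e-06) = 3307 rad/s.
Step 3 — f₀ = ω₀/(2π) = 526.3 Hz.
Step 4 — Series Q: Q = ω₀L/R = 3307·0.031/470 = 0.2181.
Step 5 — 3dB bandwidth: Δω = ω₀/Q = 1.516e+04 rad/s; BW = Δω/(2π) = 2413 Hz.

(a) f₀ = 526.3 Hz  (b) Q = 0.2181  (c) BW = 2413 Hz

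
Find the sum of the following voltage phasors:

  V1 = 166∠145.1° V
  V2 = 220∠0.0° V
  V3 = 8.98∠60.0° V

Step 1 — Convert each phasor to rectangular form:
  V1 = 166·(cos(145.1°) + j·sin(145.1°)) = -136.1 + j94.98 V
  V2 = 220·(cos(0.0°) + j·sin(0.0°)) = 220 V
  V3 = 8.98·(cos(60.0°) + j·sin(60.0°)) = 4.49 + j7.777 V
Step 2 — Sum components: V_total = 88.34 + j102.8 V.
Step 3 — Convert to polar: |V_total| = 135.5 V, ∠V_total = 49.3°.

V_total = 135.5∠49.3° V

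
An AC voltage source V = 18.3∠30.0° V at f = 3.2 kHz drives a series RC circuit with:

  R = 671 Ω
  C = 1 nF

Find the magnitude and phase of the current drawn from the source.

Step 1 — Angular frequency: ω = 2π·f = 2π·3200 = 2.011e+04 rad/s.
Step 2 — Component impedances:
  R: Z = R = 671 Ω
  C: Z = 1/(jωC) = -j/(ω·C) = 0 - j4.974e+04 Ω
Step 3 — Series combination: Z_total = R + C = 671 - j4.974e+04 Ω = 4.974e+04∠-89.2° Ω.
Step 4 — Source phasor: V = 18.3∠30.0° V = 15.85 + j9.15 V.
Step 5 — Ohm's law: I = V / Z_total = (15.85 + j9.15) / (671 - j4.974e+04) = -0.0001796 + j0.0003211 A.
Step 6 — Convert to polar: |I| = 0.0003679 A, ∠I = 119.2°.

I = 0.0003679∠119.2° A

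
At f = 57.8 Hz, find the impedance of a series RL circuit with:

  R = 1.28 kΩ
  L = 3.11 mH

Step 1 — Angular frequency: ω = 2π·f = 2π·57.8 = 363.2 rad/s.
Step 2 — Component impedances:
  R: Z = R = 1280 Ω
  L: Z = jωL = j·363.2·0.00311 = 0 + j1.129 Ω
Step 3 — Series combination: Z_total = R + L = 1280 + j1.129 Ω = 1280∠0.1° Ω.

Z = 1280 + j1.129 Ω = 1280∠0.1° Ω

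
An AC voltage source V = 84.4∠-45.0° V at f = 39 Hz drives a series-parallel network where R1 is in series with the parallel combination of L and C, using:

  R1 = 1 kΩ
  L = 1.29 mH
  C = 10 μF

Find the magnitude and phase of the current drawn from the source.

Step 1 — Angular frequency: ω = 2π·f = 2π·39 = 245 rad/s.
Step 2 — Component impedances:
  R1: Z = R = 1000 Ω
  L: Z = jωL = j·245·0.00129 = 0 + j0.3161 Ω
  C: Z = 1/(jωC) = -j/(ω·C) = 0 - j408.1 Ω
Step 3 — Parallel branch: L || C = 1/(1/L + 1/C) = 0 + j0.3164 Ω.
Step 4 — Series with R1: Z_total = R1 + (L || C) = 1000 + j0.3164 Ω = 1000∠0.0° Ω.
Step 5 — Source phasor: V = 84.4∠-45.0° V = 59.68 - j59.68 V.
Step 6 — Ohm's law: I = V / Z_total = (59.68 - j59.68) / (1000 + j0.3164) = 0.05966 - j0.0597 A.
Step 7 — Convert to polar: |I| = 0.0844 A, ∠I = -45.0°.

I = 0.0844∠-45.0° A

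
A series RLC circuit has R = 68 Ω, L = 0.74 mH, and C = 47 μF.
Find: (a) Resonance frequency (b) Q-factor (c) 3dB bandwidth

Step 1 — Resonance condition Im(Z)=0 gives ω₀ = 1/√(LC).
Step 2 — ω₀ = 1/√(0.00074·4.7e-05) = 5362 rad/s.
Step 3 — f₀ = ω₀/(2π) = 853.4 Hz.
Step 4 — Series Q: Q = ω₀L/R = 5362·0.00074/68 = 0.05835.
Step 5 — 3dB bandwidth: Δω = ω₀/Q = 9.189e+04 rad/s; BW = Δω/(2π) = 1.463e+04 Hz.

(a) f₀ = 853.4 Hz  (b) Q = 0.05835  (c) BW = 1.463e+04 Hz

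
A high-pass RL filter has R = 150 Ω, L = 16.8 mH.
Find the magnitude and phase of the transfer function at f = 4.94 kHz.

Step 1 — Angular frequency: ω = 2π·4940 = 3.104e+04 rad/s.
Step 2 — Transfer function: H(jω) = jωL/(R + jωL).
Step 3 — Numerator jωL = j·521.5; denominator R + jωL = 150 + j521.5.
Step 4 — H = 0.9236 + j0.2657.
Step 5 — Magnitude: |H| = 0.961 (-0.3 dB); phase: φ = 16.0°.

|H| = 0.961 (-0.3 dB), φ = 16.0°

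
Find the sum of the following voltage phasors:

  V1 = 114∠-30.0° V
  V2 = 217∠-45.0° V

Step 1 — Convert each phasor to rectangular form:
  V1 = 114·(cos(-30.0°) + j·sin(-30.0°)) = 98.73 - j57 V
  V2 = 217·(cos(-45.0°) + j·sin(-45.0°)) = 153.4 - j153.4 V
Step 2 — Sum components: V_total = 252.2 - j210.4 V.
Step 3 — Convert to polar: |V_total| = 328.4 V, ∠V_total = -39.8°.

V_total = 328.4∠-39.8° V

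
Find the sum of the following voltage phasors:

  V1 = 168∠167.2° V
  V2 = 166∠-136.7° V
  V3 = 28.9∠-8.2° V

Step 1 — Convert each phasor to rectangular form:
  V1 = 168·(cos(167.2°) + j·sin(167.2°)) = -163.8 + j37.22 V
  V2 = 166·(cos(-136.7°) + j·sin(-136.7°)) = -120.8 - j113.8 V
  V3 = 28.9·(cos(-8.2°) + j·sin(-8.2°)) = 28.6 - j4.122 V
Step 2 — Sum components: V_total = -256 - j80.75 V.
Step 3 — Convert to polar: |V_total| = 268.5 V, ∠V_total = -162.5°.

V_total = 268.5∠-162.5° V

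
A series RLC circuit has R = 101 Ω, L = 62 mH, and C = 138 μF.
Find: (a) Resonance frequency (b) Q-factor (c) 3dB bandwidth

Step 1 — Resonance: ω₀ = 1/√(LC) = 1/√(0.062·0.000138) = 341.9 rad/s.
Step 2 — f₀ = ω₀/(2π) = 54.41 Hz.
Step 3 — Series Q: Q = ω₀L/R = 341.9·0.062/101 = 0.2099.
Step 4 — Bandwidth: Δω = ω₀/Q = 1629 rad/s; BW = Δω/(2π) = 259.3 Hz.

(a) f₀ = 54.41 Hz  (b) Q = 0.2099  (c) BW = 259.3 Hz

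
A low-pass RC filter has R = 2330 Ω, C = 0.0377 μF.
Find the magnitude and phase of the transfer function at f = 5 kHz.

Step 1 — Angular frequency: ω = 2π·5000 = 3.142e+04 rad/s.
Step 2 — Transfer function: H(jω) = 1/(1 + jωRC).
Step 3 — Denominator: 1 + jωRC = 1 + j·3.142e+04·2330·3.77e-08 = 1 + j2.76.
Step 4 — H = 0.1161 - j0.3203.
Step 5 — Magnitude: |H| = 0.3407 (-9.4 dB); phase: φ = -70.1°.

|H| = 0.3407 (-9.4 dB), φ = -70.1°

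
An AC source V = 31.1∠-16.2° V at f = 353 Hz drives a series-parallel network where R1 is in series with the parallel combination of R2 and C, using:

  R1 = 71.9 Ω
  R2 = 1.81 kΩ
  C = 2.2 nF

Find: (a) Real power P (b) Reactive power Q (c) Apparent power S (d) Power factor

Step 1 — Angular frequency: ω = 2π·f = 2π·353 = 2218 rad/s.
Step 2 — Component impedances:
  R1: Z = R = 71.9 Ω
  R2: Z = R = 1810 Ω
  C: Z = 1/(jωC) = -j/(ω·C) = 0 - j2.049e+05 Ω
Step 3 — Parallel branch: R2 || C = 1/(1/R2 + 1/C) = 1810 - j15.98 Ω.
Step 4 — Series with R1: Z_total = R1 + (R2 || C) = 1882 - j15.98 Ω = 1882∠-0.5° Ω.
Step 5 — Source phasor: V = 31.1∠-16.2° V = 29.87 - j8.677 V.
Step 6 — Current: I = V / Z = 0.01591 - j0.004476 A = 0.01653∠-15.7° A.
Step 7 — Complex power: S = V·I* = 0.514 - j0.004366 VA.
Step 8 — Real power: P = Re(S) = 0.514 W.
Step 9 — Reactive power: Q = Im(S) = -0.004366 VAR.
Step 10 — Apparent power: |S| = 0.514 VA.
Step 11 — Power factor: PF = P/|S| = 1 (leading).

(a) P = 0.514 W  (b) Q = -0.004366 VAR  (c) S = 0.514 VA  (d) PF = 1 (leading)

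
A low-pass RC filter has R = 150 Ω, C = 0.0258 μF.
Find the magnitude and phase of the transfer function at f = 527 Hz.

Step 1 — Angular frequency: ω = 2π·527 = 3311 rad/s.
Step 2 — Transfer function: H(jω) = 1/(1 + jωRC).
Step 3 — Denominator: 1 + jωRC = 1 + j·3311·150·2.58e-08 = 1 + j0.01281.
Step 4 — H = 0.9998 - j0.01281.
Step 5 — Magnitude: |H| = 0.9999 (-0.0 dB); phase: φ = -0.7°.

|H| = 0.9999 (-0.0 dB), φ = -0.7°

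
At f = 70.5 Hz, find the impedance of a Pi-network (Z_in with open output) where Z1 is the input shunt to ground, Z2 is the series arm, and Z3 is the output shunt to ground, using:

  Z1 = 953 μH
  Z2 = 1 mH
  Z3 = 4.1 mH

Step 1 — Angular frequency: ω = 2π·f = 2π·70.5 = 443 rad/s.
Step 2 — Component impedances:
  Z1: Z = jωL = j·443·0.000953 = 0 + j0.4221 Ω
  Z2: Z = jωL = j·443·0.001 = 0 + j0.443 Ω
  Z3: Z = jωL = j·443·0.0041 = 0 + j1.816 Ω
Step 3 — With open output, the series arm Z2 and the output shunt Z3 appear in series to ground: Z2 + Z3 = 0 + j2.259 Ω.
Step 4 — Parallel with input shunt Z1: Z_in = Z1 || (Z2 + Z3) = 0 + j0.3557 Ω = 0.3557∠90.0° Ω.

Z = 0 + j0.3557 Ω = 0.3557∠90.0° Ω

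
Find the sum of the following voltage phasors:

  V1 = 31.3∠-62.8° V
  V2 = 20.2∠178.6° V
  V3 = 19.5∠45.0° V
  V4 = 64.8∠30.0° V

Step 1 — Convert each phasor to rectangular form:
  V1 = 31.3·(cos(-62.8°) + j·sin(-62.8°)) = 14.31 - j27.84 V
  V2 = 20.2·(cos(178.6°) + j·sin(178.6°)) = -20.19 + j0.4935 V
  V3 = 19.5·(cos(45.0°) + j·sin(45.0°)) = 13.79 + j13.79 V
  V4 = 64.8·(cos(30.0°) + j·sin(30.0°)) = 56.12 + j32.4 V
Step 2 — Sum components: V_total = 64.02 + j18.84 V.
Step 3 — Convert to polar: |V_total| = 66.74 V, ∠V_total = 16.4°.

V_total = 66.74∠16.4° V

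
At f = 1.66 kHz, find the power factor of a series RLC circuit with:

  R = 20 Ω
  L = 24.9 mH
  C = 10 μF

Step 1 — Angular frequency: ω = 2π·f = 2π·1660 = 1.043e+04 rad/s.
Step 2 — Component impedances:
  R: Z = R = 20 Ω
  L: Z = jωL = j·1.043e+04·0.0249 = 0 + j259.7 Ω
  C: Z = 1/(jωC) = -j/(ω·C) = 0 - j9.588 Ω
Step 3 — Series combination: Z_total = R + L + C = 20 + j250.1 Ω = 250.9∠85.4° Ω.
Step 4 — Power factor: PF = cos(φ) = Re(Z)/|Z| = 20/250.9 = 0.07971.
Step 5 — Type: Im(Z) = 250.1 ⇒ lagging (phase φ = 85.4°).

PF = 0.07971 (lagging, φ = 85.4°)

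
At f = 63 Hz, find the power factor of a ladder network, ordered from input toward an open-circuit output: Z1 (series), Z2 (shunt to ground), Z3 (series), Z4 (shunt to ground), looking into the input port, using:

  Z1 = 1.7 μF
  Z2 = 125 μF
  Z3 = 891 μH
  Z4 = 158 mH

Step 1 — Angular frequency: ω = 2π·f = 2π·63 = 395.8 rad/s.
Step 2 — Component impedances:
  Z1: Z = 1/(jωC) = -j/(ω·C) = 0 - j1486 Ω
  Z2: Z = 1/(jωC) = -j/(ω·C) = 0 - j20.21 Ω
  Z3: Z = jωL = j·395.8·0.000891 = 0 + j0.3527 Ω
  Z4: Z = jωL = j·395.8·0.158 = 0 + j62.54 Ω
Step 3 — Ladder network (open output): work backward from the far end, alternating series and parallel combinations. Z_in = 0 - j1516 Ω = 1516∠-90.0° Ω.
Step 4 — Power factor: PF = cos(φ) = Re(Z)/|Z| = 0/1516 = 0.
Step 5 — Type: Im(Z) = -1516 ⇒ leading (phase φ = -90.0°).

PF = 0 (leading, φ = -90.0°)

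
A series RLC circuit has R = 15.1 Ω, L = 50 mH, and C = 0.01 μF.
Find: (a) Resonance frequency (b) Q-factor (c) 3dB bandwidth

Step 1 — Resonance condition Im(Z)=0 gives ω₀ = 1/√(LC).
Step 2 — ω₀ = 1/√(0.05·1e-08) = 4.472e+04 rad/s.
Step 3 — f₀ = ω₀/(2π) = 7118 Hz.
Step 4 — Series Q: Q = ω₀L/R = 4.472e+04·0.05/15.1 = 148.1.
Step 5 — 3dB bandwidth: Δω = ω₀/Q = 302 rad/s; BW = Δω/(2π) = 48.06 Hz.

(a) f₀ = 7118 Hz  (b) Q = 148.1  (c) BW = 48.06 Hz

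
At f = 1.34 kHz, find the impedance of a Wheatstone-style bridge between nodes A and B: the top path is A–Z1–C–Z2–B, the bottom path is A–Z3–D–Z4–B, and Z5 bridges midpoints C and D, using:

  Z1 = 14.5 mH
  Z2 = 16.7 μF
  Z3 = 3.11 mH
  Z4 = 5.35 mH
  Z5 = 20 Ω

Step 1 — Angular frequency: ω = 2π·f = 2π·1340 = 8419 rad/s.
Step 2 — Component impedances:
  Z1: Z = jωL = j·8419·0.0145 = 0 + j122.1 Ω
  Z2: Z = 1/(jωC) = -j/(ω·C) = 0 - j7.112 Ω
  Z3: Z = jωL = j·8419·0.00311 = 0 + j26.18 Ω
  Z4: Z = jωL = j·8419·0.00535 = 0 + j45.04 Ω
  Z5: Z = R = 20 Ω
Step 3 — Bridge requires nodal analysis (the Z5 bridge couples midpoints C and D, so the two paths cannot be reduced to a simple series/parallel combination). Setting node B to ground and injecting 1 A at node A, the 3-node admittance system at A, C, D solves to V_A = Z_AB = 14.21 + j22.52 Ω = 26.63∠57.8° Ω.

Z = 14.21 + j22.52 Ω = 26.63∠57.8° Ω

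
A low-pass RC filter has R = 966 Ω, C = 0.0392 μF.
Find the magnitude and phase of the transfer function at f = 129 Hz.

Step 1 — Angular frequency: ω = 2π·129 = 810.5 rad/s.
Step 2 — Transfer function: H(jω) = 1/(1 + jωRC).
Step 3 — Denominator: 1 + jωRC = 1 + j·810.5·966·3.92e-08 = 1 + j0.03069.
Step 4 — H = 0.9991 - j0.03066.
Step 5 — Magnitude: |H| = 0.9995 (-0.0 dB); phase: φ = -1.8°.

|H| = 0.9995 (-0.0 dB), φ = -1.8°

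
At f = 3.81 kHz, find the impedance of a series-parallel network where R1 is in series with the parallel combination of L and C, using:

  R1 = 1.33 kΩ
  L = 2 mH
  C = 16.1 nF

Step 1 — Angular frequency: ω = 2π·f = 2π·3810 = 2.394e+04 rad/s.
Step 2 — Component impedances:
  R1: Z = R = 1330 Ω
  L: Z = jωL = j·2.394e+04·0.002 = 0 + j47.88 Ω
  C: Z = 1/(jωC) = -j/(ω·C) = 0 - j2595 Ω
Step 3 — Parallel branch: L || C = 1/(1/L + 1/C) = 0 + j48.78 Ω.
Step 4 — Series with R1: Z_total = R1 + (L || C) = 1330 + j48.78 Ω = 1331∠2.1° Ω.

Z = 1330 + j48.78 Ω = 1331∠2.1° Ω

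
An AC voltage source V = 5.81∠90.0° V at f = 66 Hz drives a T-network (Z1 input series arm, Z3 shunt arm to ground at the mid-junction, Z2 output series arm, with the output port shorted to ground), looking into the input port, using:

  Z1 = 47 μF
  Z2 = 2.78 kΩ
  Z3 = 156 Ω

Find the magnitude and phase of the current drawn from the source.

Step 1 — Angular frequency: ω = 2π·f = 2π·66 = 414.7 rad/s.
Step 2 — Component impedances:
  Z1: Z = 1/(jωC) = -j/(ω·C) = 0 - j51.31 Ω
  Z2: Z = R = 2780 Ω
  Z3: Z = R = 156 Ω
Step 3 — With the output port shorted to ground, the output series arm Z2 runs from the junction to ground; the shunt arm Z3 also runs from the junction to ground. They appear in parallel: Z3 || Z2 = 147.7 Ω.
Step 4 — Series with input arm Z1: Z_in = Z1 + (Z3 || Z2) = 147.7 - j51.31 Ω = 156.4∠-19.2° Ω.
Step 5 — Source phasor: V = 5.81∠90.0° V = 0 + j5.81 V.
Step 6 — Ohm's law: I = V / Z_total = (0 + j5.81) / (147.7 - j51.31) = -0.01219 + j0.0351 A.
Step 7 — Convert to polar: |I| = 0.03716 A, ∠I = 109.2°.

I = 0.03716∠109.2° A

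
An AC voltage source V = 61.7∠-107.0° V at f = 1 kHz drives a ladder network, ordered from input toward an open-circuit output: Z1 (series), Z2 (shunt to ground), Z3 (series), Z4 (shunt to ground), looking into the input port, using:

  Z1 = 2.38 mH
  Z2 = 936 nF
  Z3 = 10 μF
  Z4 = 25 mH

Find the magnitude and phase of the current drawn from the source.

Step 1 — Angular frequency: ω = 2π·f = 2π·1000 = 6283 rad/s.
Step 2 — Component impedances:
  Z1: Z = jωL = j·6283·0.00238 = 0 + j14.95 Ω
  Z2: Z = 1/(jωC) = -j/(ω·C) = 0 - j170 Ω
  Z3: Z = 1/(jωC) = -j/(ω·C) = 0 - j15.92 Ω
  Z4: Z = jωL = j·6283·0.025 = 0 + j157.1 Ω
Step 3 — Ladder network (open output): work backward from the far end, alternating series and parallel combinations. Z_in = 0 + j846.3 Ω = 846.3∠90.0° Ω.
Step 4 — Source phasor: V = 61.7∠-107.0° V = -18.04 - j59 V.
Step 5 — Ohm's law: I = V / Z_total = (-18.04 - j59) / (0 + j846.3) = -0.06972 + j0.02132 A.
Step 6 — Convert to polar: |I| = 0.07291 A, ∠I = 163.0°.

I = 0.07291∠163.0° A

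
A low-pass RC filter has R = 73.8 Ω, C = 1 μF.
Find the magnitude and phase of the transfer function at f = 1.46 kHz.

Step 1 — Angular frequency: ω = 2π·1460 = 9173 rad/s.
Step 2 — Transfer function: H(jω) = 1/(1 + jωRC).
Step 3 — Denominator: 1 + jωRC = 1 + j·9173·73.8·1e-06 = 1 + j0.677.
Step 4 — H = 0.6857 - j0.4642.
Step 5 — Magnitude: |H| = 0.8281 (-1.6 dB); phase: φ = -34.1°.

|H| = 0.8281 (-1.6 dB), φ = -34.1°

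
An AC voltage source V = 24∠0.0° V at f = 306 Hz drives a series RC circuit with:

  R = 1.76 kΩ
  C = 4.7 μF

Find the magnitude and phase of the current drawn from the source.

Step 1 — Angular frequency: ω = 2π·f = 2π·306 = 1923 rad/s.
Step 2 — Component impedances:
  R: Z = R = 1760 Ω
  C: Z = 1/(jωC) = -j/(ω·C) = 0 - j110.7 Ω
Step 3 — Series combination: Z_total = R + C = 1760 - j110.7 Ω = 1763∠-3.6° Ω.
Step 4 — Source phasor: V = 24∠0.0° V = 24 V.
Step 5 — Ohm's law: I = V / Z_total = (24) / (1760 - j110.7) = 0.01358 + j0.000854 A.
Step 6 — Convert to polar: |I| = 0.01361 A, ∠I = 3.6°.

I = 0.01361∠3.6° A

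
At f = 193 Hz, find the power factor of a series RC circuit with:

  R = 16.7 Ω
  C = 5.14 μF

Step 1 — Angular frequency: ω = 2π·f = 2π·193 = 1213 rad/s.
Step 2 — Component impedances:
  R: Z = R = 16.7 Ω
  C: Z = 1/(jωC) = -j/(ω·C) = 0 - j160.4 Ω
Step 3 — Series combination: Z_total = R + C = 16.7 - j160.4 Ω = 161.3∠-84.1° Ω.
Step 4 — Power factor: PF = cos(φ) = Re(Z)/|Z| = 16.7/161.3 = 0.1035.
Step 5 — Type: Im(Z) = -160.4 ⇒ leading (phase φ = -84.1°).

PF = 0.1035 (leading, φ = -84.1°)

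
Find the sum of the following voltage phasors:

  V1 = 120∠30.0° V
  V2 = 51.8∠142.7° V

Step 1 — Convert each phasor to rectangular form:
  V1 = 120·(cos(30.0°) + j·sin(30.0°)) = 103.9 + j60 V
  V2 = 51.8·(cos(142.7°) + j·sin(142.7°)) = -41.21 + j31.39 V
Step 2 — Sum components: V_total = 62.72 + j91.39 V.
Step 3 — Convert to polar: |V_total| = 110.8 V, ∠V_total = 55.5°.

V_total = 110.8∠55.5° V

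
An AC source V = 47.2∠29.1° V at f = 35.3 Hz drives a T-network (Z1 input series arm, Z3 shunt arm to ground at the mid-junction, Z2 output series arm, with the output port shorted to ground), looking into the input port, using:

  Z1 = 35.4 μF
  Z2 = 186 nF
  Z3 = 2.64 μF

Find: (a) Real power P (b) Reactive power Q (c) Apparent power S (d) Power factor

Step 1 — Angular frequency: ω = 2π·f = 2π·35.3 = 221.8 rad/s.
Step 2 — Component impedances:
  Z1: Z = 1/(jωC) = -j/(ω·C) = 0 - j127.4 Ω
  Z2: Z = 1/(jωC) = -j/(ω·C) = 0 - j2.424e+04 Ω
  Z3: Z = 1/(jωC) = -j/(ω·C) = 0 - j1708 Ω
Step 3 — With the output port shorted to ground, the output series arm Z2 runs from the junction to ground; the shunt arm Z3 also runs from the junction to ground. They appear in parallel: Z3 || Z2 = 0 - j1595 Ω.
Step 4 — Series with input arm Z1: Z_in = Z1 + (Z3 || Z2) = 0 - j1723 Ω = 1723∠-90.0° Ω.
Step 5 — Source phasor: V = 47.2∠29.1° V = 41.24 + j22.96 V.
Step 6 — Current: I = V / Z = -0.01332 + j0.02394 A = 0.0274∠119.1° A.
Step 7 — Complex power: S = V·I* = 0 - j1.293 VA.
Step 8 — Real power: P = Re(S) = 0 W.
Step 9 — Reactive power: Q = Im(S) = -1.293 VAR.
Step 10 — Apparent power: |S| = 1.293 VA.
Step 11 — Power factor: PF = P/|S| = 0 (leading).

(a) P = 0 W  (b) Q = -1.293 VAR  (c) S = 1.293 VA  (d) PF = 0 (leading)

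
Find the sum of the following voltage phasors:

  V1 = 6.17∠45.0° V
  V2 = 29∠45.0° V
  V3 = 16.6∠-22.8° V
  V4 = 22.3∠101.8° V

Step 1 — Convert each phasor to rectangular form:
  V1 = 6.17·(cos(45.0°) + j·sin(45.0°)) = 4.363 + j4.363 V
  V2 = 29·(cos(45.0°) + j·sin(45.0°)) = 20.51 + j20.51 V
  V3 = 16.6·(cos(-22.8°) + j·sin(-22.8°)) = 15.3 - j6.433 V
  V4 = 22.3·(cos(101.8°) + j·sin(101.8°)) = -4.56 + j21.83 V
Step 2 — Sum components: V_total = 35.61 + j40.26 V.
Step 3 — Convert to polar: |V_total| = 53.75 V, ∠V_total = 48.5°.

V_total = 53.75∠48.5° V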